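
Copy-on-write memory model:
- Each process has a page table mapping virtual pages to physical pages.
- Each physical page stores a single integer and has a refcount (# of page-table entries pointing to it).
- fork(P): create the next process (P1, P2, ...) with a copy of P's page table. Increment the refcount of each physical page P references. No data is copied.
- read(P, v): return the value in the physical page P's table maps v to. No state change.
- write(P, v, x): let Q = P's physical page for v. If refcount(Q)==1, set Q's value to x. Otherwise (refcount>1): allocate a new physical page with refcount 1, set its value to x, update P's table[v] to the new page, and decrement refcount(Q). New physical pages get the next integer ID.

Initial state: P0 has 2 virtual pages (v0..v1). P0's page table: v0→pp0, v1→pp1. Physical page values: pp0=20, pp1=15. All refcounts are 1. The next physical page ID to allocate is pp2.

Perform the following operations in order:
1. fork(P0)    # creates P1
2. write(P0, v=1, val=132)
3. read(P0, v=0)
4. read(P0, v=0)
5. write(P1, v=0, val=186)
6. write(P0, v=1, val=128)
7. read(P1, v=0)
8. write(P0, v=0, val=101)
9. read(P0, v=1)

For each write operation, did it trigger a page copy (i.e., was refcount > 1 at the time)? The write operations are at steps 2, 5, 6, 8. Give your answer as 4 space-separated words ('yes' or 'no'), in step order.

Op 1: fork(P0) -> P1. 2 ppages; refcounts: pp0:2 pp1:2
Op 2: write(P0, v1, 132). refcount(pp1)=2>1 -> COPY to pp2. 3 ppages; refcounts: pp0:2 pp1:1 pp2:1
Op 3: read(P0, v0) -> 20. No state change.
Op 4: read(P0, v0) -> 20. No state change.
Op 5: write(P1, v0, 186). refcount(pp0)=2>1 -> COPY to pp3. 4 ppages; refcounts: pp0:1 pp1:1 pp2:1 pp3:1
Op 6: write(P0, v1, 128). refcount(pp2)=1 -> write in place. 4 ppages; refcounts: pp0:1 pp1:1 pp2:1 pp3:1
Op 7: read(P1, v0) -> 186. No state change.
Op 8: write(P0, v0, 101). refcount(pp0)=1 -> write in place. 4 ppages; refcounts: pp0:1 pp1:1 pp2:1 pp3:1
Op 9: read(P0, v1) -> 128. No state change.

yes yes no no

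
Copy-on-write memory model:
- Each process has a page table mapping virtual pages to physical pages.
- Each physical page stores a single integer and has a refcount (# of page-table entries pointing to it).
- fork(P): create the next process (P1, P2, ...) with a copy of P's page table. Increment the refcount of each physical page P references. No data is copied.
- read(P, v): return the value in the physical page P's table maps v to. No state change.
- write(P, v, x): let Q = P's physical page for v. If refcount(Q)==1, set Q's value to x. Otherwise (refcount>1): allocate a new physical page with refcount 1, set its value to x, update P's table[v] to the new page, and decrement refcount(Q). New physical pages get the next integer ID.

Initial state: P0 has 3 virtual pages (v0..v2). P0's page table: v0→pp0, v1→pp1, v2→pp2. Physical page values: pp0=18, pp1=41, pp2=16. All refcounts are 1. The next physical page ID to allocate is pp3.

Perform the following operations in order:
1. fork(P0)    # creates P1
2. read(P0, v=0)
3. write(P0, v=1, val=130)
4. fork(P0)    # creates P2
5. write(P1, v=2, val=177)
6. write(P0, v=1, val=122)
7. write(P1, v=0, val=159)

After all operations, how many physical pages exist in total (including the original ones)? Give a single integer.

Answer: 7

Derivation:
Op 1: fork(P0) -> P1. 3 ppages; refcounts: pp0:2 pp1:2 pp2:2
Op 2: read(P0, v0) -> 18. No state change.
Op 3: write(P0, v1, 130). refcount(pp1)=2>1 -> COPY to pp3. 4 ppages; refcounts: pp0:2 pp1:1 pp2:2 pp3:1
Op 4: fork(P0) -> P2. 4 ppages; refcounts: pp0:3 pp1:1 pp2:3 pp3:2
Op 5: write(P1, v2, 177). refcount(pp2)=3>1 -> COPY to pp4. 5 ppages; refcounts: pp0:3 pp1:1 pp2:2 pp3:2 pp4:1
Op 6: write(P0, v1, 122). refcount(pp3)=2>1 -> COPY to pp5. 6 ppages; refcounts: pp0:3 pp1:1 pp2:2 pp3:1 pp4:1 pp5:1
Op 7: write(P1, v0, 159). refcount(pp0)=3>1 -> COPY to pp6. 7 ppages; refcounts: pp0:2 pp1:1 pp2:2 pp3:1 pp4:1 pp5:1 pp6:1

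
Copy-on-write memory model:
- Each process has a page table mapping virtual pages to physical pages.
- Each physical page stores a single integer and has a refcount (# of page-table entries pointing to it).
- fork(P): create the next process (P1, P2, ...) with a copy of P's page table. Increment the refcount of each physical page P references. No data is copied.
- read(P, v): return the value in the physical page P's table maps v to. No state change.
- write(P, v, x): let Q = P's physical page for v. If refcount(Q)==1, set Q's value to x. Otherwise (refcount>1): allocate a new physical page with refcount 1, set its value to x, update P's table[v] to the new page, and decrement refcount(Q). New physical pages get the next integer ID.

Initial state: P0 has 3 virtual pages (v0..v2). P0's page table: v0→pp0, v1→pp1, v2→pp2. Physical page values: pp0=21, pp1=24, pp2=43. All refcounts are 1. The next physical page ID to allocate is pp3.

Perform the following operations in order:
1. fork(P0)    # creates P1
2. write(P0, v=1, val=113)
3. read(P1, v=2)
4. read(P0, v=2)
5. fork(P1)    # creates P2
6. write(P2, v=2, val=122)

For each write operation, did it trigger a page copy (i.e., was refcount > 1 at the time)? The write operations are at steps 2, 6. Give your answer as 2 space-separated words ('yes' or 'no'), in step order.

Op 1: fork(P0) -> P1. 3 ppages; refcounts: pp0:2 pp1:2 pp2:2
Op 2: write(P0, v1, 113). refcount(pp1)=2>1 -> COPY to pp3. 4 ppages; refcounts: pp0:2 pp1:1 pp2:2 pp3:1
Op 3: read(P1, v2) -> 43. No state change.
Op 4: read(P0, v2) -> 43. No state change.
Op 5: fork(P1) -> P2. 4 ppages; refcounts: pp0:3 pp1:2 pp2:3 pp3:1
Op 6: write(P2, v2, 122). refcount(pp2)=3>1 -> COPY to pp4. 5 ppages; refcounts: pp0:3 pp1:2 pp2:2 pp3:1 pp4:1

yes yes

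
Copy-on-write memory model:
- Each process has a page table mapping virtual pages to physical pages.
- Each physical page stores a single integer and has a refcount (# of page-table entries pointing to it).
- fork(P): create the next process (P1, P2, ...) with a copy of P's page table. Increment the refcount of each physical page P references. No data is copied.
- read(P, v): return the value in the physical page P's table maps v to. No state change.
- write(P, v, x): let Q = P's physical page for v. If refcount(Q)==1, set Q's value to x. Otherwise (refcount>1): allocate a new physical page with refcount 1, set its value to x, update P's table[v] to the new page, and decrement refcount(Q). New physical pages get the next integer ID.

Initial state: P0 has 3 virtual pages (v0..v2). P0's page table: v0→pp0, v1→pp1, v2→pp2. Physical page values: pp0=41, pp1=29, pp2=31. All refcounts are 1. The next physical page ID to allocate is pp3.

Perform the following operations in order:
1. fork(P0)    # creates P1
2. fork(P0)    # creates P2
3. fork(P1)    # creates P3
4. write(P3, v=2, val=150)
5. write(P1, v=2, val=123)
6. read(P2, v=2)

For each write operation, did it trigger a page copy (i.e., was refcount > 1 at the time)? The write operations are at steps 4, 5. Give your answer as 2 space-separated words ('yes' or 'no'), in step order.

Op 1: fork(P0) -> P1. 3 ppages; refcounts: pp0:2 pp1:2 pp2:2
Op 2: fork(P0) -> P2. 3 ppages; refcounts: pp0:3 pp1:3 pp2:3
Op 3: fork(P1) -> P3. 3 ppages; refcounts: pp0:4 pp1:4 pp2:4
Op 4: write(P3, v2, 150). refcount(pp2)=4>1 -> COPY to pp3. 4 ppages; refcounts: pp0:4 pp1:4 pp2:3 pp3:1
Op 5: write(P1, v2, 123). refcount(pp2)=3>1 -> COPY to pp4. 5 ppages; refcounts: pp0:4 pp1:4 pp2:2 pp3:1 pp4:1
Op 6: read(P2, v2) -> 31. No state change.

yes yes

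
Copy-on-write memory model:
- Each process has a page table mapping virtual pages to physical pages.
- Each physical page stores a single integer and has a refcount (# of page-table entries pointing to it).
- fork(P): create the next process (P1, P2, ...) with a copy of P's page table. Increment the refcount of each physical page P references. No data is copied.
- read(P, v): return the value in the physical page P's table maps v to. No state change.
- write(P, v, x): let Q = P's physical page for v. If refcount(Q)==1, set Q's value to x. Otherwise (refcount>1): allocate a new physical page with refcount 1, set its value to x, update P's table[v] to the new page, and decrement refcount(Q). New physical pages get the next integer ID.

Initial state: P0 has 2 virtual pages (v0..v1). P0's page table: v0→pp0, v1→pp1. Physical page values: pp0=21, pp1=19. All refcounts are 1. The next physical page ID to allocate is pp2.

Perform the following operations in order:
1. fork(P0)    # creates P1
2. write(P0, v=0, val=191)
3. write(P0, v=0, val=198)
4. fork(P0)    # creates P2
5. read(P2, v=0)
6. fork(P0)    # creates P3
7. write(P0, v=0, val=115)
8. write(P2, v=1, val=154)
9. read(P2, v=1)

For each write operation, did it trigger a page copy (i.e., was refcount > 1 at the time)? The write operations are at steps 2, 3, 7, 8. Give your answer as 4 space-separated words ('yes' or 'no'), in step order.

Op 1: fork(P0) -> P1. 2 ppages; refcounts: pp0:2 pp1:2
Op 2: write(P0, v0, 191). refcount(pp0)=2>1 -> COPY to pp2. 3 ppages; refcounts: pp0:1 pp1:2 pp2:1
Op 3: write(P0, v0, 198). refcount(pp2)=1 -> write in place. 3 ppages; refcounts: pp0:1 pp1:2 pp2:1
Op 4: fork(P0) -> P2. 3 ppages; refcounts: pp0:1 pp1:3 pp2:2
Op 5: read(P2, v0) -> 198. No state change.
Op 6: fork(P0) -> P3. 3 ppages; refcounts: pp0:1 pp1:4 pp2:3
Op 7: write(P0, v0, 115). refcount(pp2)=3>1 -> COPY to pp3. 4 ppages; refcounts: pp0:1 pp1:4 pp2:2 pp3:1
Op 8: write(P2, v1, 154). refcount(pp1)=4>1 -> COPY to pp4. 5 ppages; refcounts: pp0:1 pp1:3 pp2:2 pp3:1 pp4:1
Op 9: read(P2, v1) -> 154. No state change.

yes no yes yes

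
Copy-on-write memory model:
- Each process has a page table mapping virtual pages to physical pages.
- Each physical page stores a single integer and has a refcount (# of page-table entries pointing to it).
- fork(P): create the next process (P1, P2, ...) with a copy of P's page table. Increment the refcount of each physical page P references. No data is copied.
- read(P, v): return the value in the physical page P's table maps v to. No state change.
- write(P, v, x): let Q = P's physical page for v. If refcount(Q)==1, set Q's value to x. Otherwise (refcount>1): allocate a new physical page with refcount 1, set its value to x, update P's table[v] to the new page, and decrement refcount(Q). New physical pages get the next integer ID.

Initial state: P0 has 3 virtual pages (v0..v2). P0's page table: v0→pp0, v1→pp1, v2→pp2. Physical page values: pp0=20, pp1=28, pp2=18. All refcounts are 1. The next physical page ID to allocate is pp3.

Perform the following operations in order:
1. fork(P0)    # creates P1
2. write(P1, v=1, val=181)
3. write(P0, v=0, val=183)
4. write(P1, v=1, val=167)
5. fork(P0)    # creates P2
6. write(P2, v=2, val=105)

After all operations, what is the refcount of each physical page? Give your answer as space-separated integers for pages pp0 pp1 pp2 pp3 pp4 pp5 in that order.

Answer: 1 2 2 1 2 1

Derivation:
Op 1: fork(P0) -> P1. 3 ppages; refcounts: pp0:2 pp1:2 pp2:2
Op 2: write(P1, v1, 181). refcount(pp1)=2>1 -> COPY to pp3. 4 ppages; refcounts: pp0:2 pp1:1 pp2:2 pp3:1
Op 3: write(P0, v0, 183). refcount(pp0)=2>1 -> COPY to pp4. 5 ppages; refcounts: pp0:1 pp1:1 pp2:2 pp3:1 pp4:1
Op 4: write(P1, v1, 167). refcount(pp3)=1 -> write in place. 5 ppages; refcounts: pp0:1 pp1:1 pp2:2 pp3:1 pp4:1
Op 5: fork(P0) -> P2. 5 ppages; refcounts: pp0:1 pp1:2 pp2:3 pp3:1 pp4:2
Op 6: write(P2, v2, 105). refcount(pp2)=3>1 -> COPY to pp5. 6 ppages; refcounts: pp0:1 pp1:2 pp2:2 pp3:1 pp4:2 pp5:1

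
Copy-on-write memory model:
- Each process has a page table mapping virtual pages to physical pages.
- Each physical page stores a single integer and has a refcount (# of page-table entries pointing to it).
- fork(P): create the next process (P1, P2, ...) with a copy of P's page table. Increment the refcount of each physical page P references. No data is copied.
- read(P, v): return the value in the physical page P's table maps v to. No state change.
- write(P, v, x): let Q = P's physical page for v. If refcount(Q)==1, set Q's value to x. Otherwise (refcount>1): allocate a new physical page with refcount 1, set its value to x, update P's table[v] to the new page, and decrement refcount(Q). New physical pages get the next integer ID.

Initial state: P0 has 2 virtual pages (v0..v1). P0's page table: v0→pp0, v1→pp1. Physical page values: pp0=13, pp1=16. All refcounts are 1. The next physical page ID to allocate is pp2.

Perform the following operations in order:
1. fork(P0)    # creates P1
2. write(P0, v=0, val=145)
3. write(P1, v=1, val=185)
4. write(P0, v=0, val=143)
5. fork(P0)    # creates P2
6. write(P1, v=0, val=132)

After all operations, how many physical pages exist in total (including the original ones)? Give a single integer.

Answer: 4

Derivation:
Op 1: fork(P0) -> P1. 2 ppages; refcounts: pp0:2 pp1:2
Op 2: write(P0, v0, 145). refcount(pp0)=2>1 -> COPY to pp2. 3 ppages; refcounts: pp0:1 pp1:2 pp2:1
Op 3: write(P1, v1, 185). refcount(pp1)=2>1 -> COPY to pp3. 4 ppages; refcounts: pp0:1 pp1:1 pp2:1 pp3:1
Op 4: write(P0, v0, 143). refcount(pp2)=1 -> write in place. 4 ppages; refcounts: pp0:1 pp1:1 pp2:1 pp3:1
Op 5: fork(P0) -> P2. 4 ppages; refcounts: pp0:1 pp1:2 pp2:2 pp3:1
Op 6: write(P1, v0, 132). refcount(pp0)=1 -> write in place. 4 ppages; refcounts: pp0:1 pp1:2 pp2:2 pp3:1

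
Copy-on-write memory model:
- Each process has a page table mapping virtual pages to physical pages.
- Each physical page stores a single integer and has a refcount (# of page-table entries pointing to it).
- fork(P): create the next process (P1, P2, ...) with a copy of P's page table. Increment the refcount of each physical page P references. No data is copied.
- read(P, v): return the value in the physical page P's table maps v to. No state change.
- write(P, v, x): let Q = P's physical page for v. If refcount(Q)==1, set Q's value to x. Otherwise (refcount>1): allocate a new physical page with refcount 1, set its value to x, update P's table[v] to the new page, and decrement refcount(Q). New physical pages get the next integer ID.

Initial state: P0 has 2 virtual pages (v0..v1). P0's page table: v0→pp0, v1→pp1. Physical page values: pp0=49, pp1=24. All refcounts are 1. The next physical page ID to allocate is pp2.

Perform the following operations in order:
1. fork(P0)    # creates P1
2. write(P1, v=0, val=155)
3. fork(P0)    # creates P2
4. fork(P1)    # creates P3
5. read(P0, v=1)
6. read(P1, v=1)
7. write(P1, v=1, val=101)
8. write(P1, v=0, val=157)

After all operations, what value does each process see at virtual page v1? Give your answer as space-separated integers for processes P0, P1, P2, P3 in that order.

Op 1: fork(P0) -> P1. 2 ppages; refcounts: pp0:2 pp1:2
Op 2: write(P1, v0, 155). refcount(pp0)=2>1 -> COPY to pp2. 3 ppages; refcounts: pp0:1 pp1:2 pp2:1
Op 3: fork(P0) -> P2. 3 ppages; refcounts: pp0:2 pp1:3 pp2:1
Op 4: fork(P1) -> P3. 3 ppages; refcounts: pp0:2 pp1:4 pp2:2
Op 5: read(P0, v1) -> 24. No state change.
Op 6: read(P1, v1) -> 24. No state change.
Op 7: write(P1, v1, 101). refcount(pp1)=4>1 -> COPY to pp3. 4 ppages; refcounts: pp0:2 pp1:3 pp2:2 pp3:1
Op 8: write(P1, v0, 157). refcount(pp2)=2>1 -> COPY to pp4. 5 ppages; refcounts: pp0:2 pp1:3 pp2:1 pp3:1 pp4:1
P0: v1 -> pp1 = 24
P1: v1 -> pp3 = 101
P2: v1 -> pp1 = 24
P3: v1 -> pp1 = 24

Answer: 24 101 24 24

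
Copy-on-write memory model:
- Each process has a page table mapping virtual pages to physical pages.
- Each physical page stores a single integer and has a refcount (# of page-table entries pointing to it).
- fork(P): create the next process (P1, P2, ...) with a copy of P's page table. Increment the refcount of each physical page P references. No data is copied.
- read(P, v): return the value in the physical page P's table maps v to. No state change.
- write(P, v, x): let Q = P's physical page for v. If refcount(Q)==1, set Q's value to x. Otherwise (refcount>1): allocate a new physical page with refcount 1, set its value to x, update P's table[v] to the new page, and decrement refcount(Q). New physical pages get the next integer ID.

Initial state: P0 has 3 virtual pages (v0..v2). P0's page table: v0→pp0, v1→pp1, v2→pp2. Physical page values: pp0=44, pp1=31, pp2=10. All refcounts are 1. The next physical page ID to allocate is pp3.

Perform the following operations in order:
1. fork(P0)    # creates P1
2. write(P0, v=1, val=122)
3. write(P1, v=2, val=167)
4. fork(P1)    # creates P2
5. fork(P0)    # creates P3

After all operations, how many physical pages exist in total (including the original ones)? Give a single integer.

Answer: 5

Derivation:
Op 1: fork(P0) -> P1. 3 ppages; refcounts: pp0:2 pp1:2 pp2:2
Op 2: write(P0, v1, 122). refcount(pp1)=2>1 -> COPY to pp3. 4 ppages; refcounts: pp0:2 pp1:1 pp2:2 pp3:1
Op 3: write(P1, v2, 167). refcount(pp2)=2>1 -> COPY to pp4. 5 ppages; refcounts: pp0:2 pp1:1 pp2:1 pp3:1 pp4:1
Op 4: fork(P1) -> P2. 5 ppages; refcounts: pp0:3 pp1:2 pp2:1 pp3:1 pp4:2
Op 5: fork(P0) -> P3. 5 ppages; refcounts: pp0:4 pp1:2 pp2:2 pp3:2 pp4:2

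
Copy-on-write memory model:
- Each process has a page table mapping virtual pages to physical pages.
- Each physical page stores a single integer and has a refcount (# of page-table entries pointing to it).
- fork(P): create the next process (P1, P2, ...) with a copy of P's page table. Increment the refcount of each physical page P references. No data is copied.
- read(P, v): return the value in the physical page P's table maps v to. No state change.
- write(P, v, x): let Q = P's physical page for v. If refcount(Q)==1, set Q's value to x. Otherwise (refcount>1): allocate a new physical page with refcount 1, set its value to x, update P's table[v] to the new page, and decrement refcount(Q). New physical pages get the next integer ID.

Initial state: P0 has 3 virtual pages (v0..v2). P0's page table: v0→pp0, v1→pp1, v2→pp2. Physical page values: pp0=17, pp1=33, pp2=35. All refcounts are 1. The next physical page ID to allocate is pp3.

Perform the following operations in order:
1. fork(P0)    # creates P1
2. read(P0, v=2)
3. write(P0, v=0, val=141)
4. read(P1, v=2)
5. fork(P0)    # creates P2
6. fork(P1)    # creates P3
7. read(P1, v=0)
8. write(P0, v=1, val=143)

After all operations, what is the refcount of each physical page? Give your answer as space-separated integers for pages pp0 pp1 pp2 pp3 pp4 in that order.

Op 1: fork(P0) -> P1. 3 ppages; refcounts: pp0:2 pp1:2 pp2:2
Op 2: read(P0, v2) -> 35. No state change.
Op 3: write(P0, v0, 141). refcount(pp0)=2>1 -> COPY to pp3. 4 ppages; refcounts: pp0:1 pp1:2 pp2:2 pp3:1
Op 4: read(P1, v2) -> 35. No state change.
Op 5: fork(P0) -> P2. 4 ppages; refcounts: pp0:1 pp1:3 pp2:3 pp3:2
Op 6: fork(P1) -> P3. 4 ppages; refcounts: pp0:2 pp1:4 pp2:4 pp3:2
Op 7: read(P1, v0) -> 17. No state change.
Op 8: write(P0, v1, 143). refcount(pp1)=4>1 -> COPY to pp4. 5 ppages; refcounts: pp0:2 pp1:3 pp2:4 pp3:2 pp4:1

Answer: 2 3 4 2 1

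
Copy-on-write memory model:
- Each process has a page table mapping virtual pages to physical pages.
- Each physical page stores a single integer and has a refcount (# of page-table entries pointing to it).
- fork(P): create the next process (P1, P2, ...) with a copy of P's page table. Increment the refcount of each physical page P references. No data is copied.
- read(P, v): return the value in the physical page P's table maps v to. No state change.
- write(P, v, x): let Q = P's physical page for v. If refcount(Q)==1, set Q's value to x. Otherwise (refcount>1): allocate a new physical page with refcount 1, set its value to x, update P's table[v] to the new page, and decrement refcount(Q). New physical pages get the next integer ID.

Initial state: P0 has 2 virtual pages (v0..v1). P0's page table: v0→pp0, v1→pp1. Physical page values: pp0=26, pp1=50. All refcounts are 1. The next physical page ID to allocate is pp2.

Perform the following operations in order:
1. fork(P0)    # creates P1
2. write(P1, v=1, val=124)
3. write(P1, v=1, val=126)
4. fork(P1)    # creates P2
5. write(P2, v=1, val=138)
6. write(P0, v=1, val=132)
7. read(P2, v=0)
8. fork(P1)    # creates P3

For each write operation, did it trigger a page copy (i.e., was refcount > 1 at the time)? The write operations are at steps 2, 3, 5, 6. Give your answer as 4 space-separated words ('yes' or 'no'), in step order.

Op 1: fork(P0) -> P1. 2 ppages; refcounts: pp0:2 pp1:2
Op 2: write(P1, v1, 124). refcount(pp1)=2>1 -> COPY to pp2. 3 ppages; refcounts: pp0:2 pp1:1 pp2:1
Op 3: write(P1, v1, 126). refcount(pp2)=1 -> write in place. 3 ppages; refcounts: pp0:2 pp1:1 pp2:1
Op 4: fork(P1) -> P2. 3 ppages; refcounts: pp0:3 pp1:1 pp2:2
Op 5: write(P2, v1, 138). refcount(pp2)=2>1 -> COPY to pp3. 4 ppages; refcounts: pp0:3 pp1:1 pp2:1 pp3:1
Op 6: write(P0, v1, 132). refcount(pp1)=1 -> write in place. 4 ppages; refcounts: pp0:3 pp1:1 pp2:1 pp3:1
Op 7: read(P2, v0) -> 26. No state change.
Op 8: fork(P1) -> P3. 4 ppages; refcounts: pp0:4 pp1:1 pp2:2 pp3:1

yes no yes no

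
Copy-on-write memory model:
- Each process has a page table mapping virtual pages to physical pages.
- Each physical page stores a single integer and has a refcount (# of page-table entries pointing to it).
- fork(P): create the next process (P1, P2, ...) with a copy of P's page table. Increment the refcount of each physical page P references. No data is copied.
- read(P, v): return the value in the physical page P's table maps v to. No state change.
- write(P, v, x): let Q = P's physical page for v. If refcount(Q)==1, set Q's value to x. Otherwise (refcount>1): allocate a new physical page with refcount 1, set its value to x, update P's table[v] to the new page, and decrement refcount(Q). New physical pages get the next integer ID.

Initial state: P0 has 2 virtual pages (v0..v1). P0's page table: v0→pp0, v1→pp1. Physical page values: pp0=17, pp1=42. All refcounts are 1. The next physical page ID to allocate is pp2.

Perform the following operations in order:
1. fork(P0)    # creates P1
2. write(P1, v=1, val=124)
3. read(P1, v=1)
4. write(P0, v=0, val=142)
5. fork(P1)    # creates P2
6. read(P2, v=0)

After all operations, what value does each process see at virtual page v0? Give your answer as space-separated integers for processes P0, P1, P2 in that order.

Op 1: fork(P0) -> P1. 2 ppages; refcounts: pp0:2 pp1:2
Op 2: write(P1, v1, 124). refcount(pp1)=2>1 -> COPY to pp2. 3 ppages; refcounts: pp0:2 pp1:1 pp2:1
Op 3: read(P1, v1) -> 124. No state change.
Op 4: write(P0, v0, 142). refcount(pp0)=2>1 -> COPY to pp3. 4 ppages; refcounts: pp0:1 pp1:1 pp2:1 pp3:1
Op 5: fork(P1) -> P2. 4 ppages; refcounts: pp0:2 pp1:1 pp2:2 pp3:1
Op 6: read(P2, v0) -> 17. No state change.
P0: v0 -> pp3 = 142
P1: v0 -> pp0 = 17
P2: v0 -> pp0 = 17

Answer: 142 17 17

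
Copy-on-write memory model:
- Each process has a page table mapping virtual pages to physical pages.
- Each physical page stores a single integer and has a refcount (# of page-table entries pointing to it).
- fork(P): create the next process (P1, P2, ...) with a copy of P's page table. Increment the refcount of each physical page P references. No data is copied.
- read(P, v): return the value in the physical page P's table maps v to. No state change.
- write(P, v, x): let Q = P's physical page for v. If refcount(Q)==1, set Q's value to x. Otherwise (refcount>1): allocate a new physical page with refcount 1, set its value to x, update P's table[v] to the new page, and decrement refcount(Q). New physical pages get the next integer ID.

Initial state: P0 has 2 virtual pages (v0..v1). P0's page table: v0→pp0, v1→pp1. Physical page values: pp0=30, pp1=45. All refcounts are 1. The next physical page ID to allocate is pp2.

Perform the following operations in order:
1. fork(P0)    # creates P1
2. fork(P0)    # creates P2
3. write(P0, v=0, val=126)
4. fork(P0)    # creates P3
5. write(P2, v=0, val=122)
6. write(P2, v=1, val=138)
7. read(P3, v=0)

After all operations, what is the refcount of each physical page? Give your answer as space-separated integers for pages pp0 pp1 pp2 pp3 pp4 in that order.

Op 1: fork(P0) -> P1. 2 ppages; refcounts: pp0:2 pp1:2
Op 2: fork(P0) -> P2. 2 ppages; refcounts: pp0:3 pp1:3
Op 3: write(P0, v0, 126). refcount(pp0)=3>1 -> COPY to pp2. 3 ppages; refcounts: pp0:2 pp1:3 pp2:1
Op 4: fork(P0) -> P3. 3 ppages; refcounts: pp0:2 pp1:4 pp2:2
Op 5: write(P2, v0, 122). refcount(pp0)=2>1 -> COPY to pp3. 4 ppages; refcounts: pp0:1 pp1:4 pp2:2 pp3:1
Op 6: write(P2, v1, 138). refcount(pp1)=4>1 -> COPY to pp4. 5 ppages; refcounts: pp0:1 pp1:3 pp2:2 pp3:1 pp4:1
Op 7: read(P3, v0) -> 126. No state change.

Answer: 1 3 2 1 1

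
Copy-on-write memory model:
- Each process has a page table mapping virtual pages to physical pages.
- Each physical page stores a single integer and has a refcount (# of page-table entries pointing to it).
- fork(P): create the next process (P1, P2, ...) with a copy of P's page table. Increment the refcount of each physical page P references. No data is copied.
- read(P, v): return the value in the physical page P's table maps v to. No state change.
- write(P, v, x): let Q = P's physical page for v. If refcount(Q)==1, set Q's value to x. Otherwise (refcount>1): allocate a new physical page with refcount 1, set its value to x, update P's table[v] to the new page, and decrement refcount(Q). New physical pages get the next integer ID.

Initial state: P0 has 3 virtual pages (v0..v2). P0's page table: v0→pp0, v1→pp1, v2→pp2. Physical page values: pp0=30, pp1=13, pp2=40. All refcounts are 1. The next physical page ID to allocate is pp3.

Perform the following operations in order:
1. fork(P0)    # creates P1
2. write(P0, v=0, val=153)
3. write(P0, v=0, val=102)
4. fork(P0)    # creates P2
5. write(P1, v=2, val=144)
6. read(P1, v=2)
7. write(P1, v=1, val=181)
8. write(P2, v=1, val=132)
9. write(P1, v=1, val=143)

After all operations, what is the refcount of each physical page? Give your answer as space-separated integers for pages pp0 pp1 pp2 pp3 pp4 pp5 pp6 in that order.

Op 1: fork(P0) -> P1. 3 ppages; refcounts: pp0:2 pp1:2 pp2:2
Op 2: write(P0, v0, 153). refcount(pp0)=2>1 -> COPY to pp3. 4 ppages; refcounts: pp0:1 pp1:2 pp2:2 pp3:1
Op 3: write(P0, v0, 102). refcount(pp3)=1 -> write in place. 4 ppages; refcounts: pp0:1 pp1:2 pp2:2 pp3:1
Op 4: fork(P0) -> P2. 4 ppages; refcounts: pp0:1 pp1:3 pp2:3 pp3:2
Op 5: write(P1, v2, 144). refcount(pp2)=3>1 -> COPY to pp4. 5 ppages; refcounts: pp0:1 pp1:3 pp2:2 pp3:2 pp4:1
Op 6: read(P1, v2) -> 144. No state change.
Op 7: write(P1, v1, 181). refcount(pp1)=3>1 -> COPY to pp5. 6 ppages; refcounts: pp0:1 pp1:2 pp2:2 pp3:2 pp4:1 pp5:1
Op 8: write(P2, v1, 132). refcount(pp1)=2>1 -> COPY to pp6. 7 ppages; refcounts: pp0:1 pp1:1 pp2:2 pp3:2 pp4:1 pp5:1 pp6:1
Op 9: write(P1, v1, 143). refcount(pp5)=1 -> write in place. 7 ppages; refcounts: pp0:1 pp1:1 pp2:2 pp3:2 pp4:1 pp5:1 pp6:1

Answer: 1 1 2 2 1 1 1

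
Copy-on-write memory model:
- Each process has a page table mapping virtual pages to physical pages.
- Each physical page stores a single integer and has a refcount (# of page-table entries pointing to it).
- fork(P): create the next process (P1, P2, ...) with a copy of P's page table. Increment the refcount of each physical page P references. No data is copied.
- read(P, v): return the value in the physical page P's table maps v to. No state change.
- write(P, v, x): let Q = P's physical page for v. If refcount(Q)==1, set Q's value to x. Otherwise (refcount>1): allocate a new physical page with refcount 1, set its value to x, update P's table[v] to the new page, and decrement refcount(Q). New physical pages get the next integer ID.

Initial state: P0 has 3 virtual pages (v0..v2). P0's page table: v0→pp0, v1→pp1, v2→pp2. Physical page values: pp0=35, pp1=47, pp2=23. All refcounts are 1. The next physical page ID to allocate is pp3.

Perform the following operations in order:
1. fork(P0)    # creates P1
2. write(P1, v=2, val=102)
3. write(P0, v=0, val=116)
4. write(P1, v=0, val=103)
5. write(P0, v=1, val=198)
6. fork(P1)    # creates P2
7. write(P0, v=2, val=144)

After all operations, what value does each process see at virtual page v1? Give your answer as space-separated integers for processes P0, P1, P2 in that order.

Answer: 198 47 47

Derivation:
Op 1: fork(P0) -> P1. 3 ppages; refcounts: pp0:2 pp1:2 pp2:2
Op 2: write(P1, v2, 102). refcount(pp2)=2>1 -> COPY to pp3. 4 ppages; refcounts: pp0:2 pp1:2 pp2:1 pp3:1
Op 3: write(P0, v0, 116). refcount(pp0)=2>1 -> COPY to pp4. 5 ppages; refcounts: pp0:1 pp1:2 pp2:1 pp3:1 pp4:1
Op 4: write(P1, v0, 103). refcount(pp0)=1 -> write in place. 5 ppages; refcounts: pp0:1 pp1:2 pp2:1 pp3:1 pp4:1
Op 5: write(P0, v1, 198). refcount(pp1)=2>1 -> COPY to pp5. 6 ppages; refcounts: pp0:1 pp1:1 pp2:1 pp3:1 pp4:1 pp5:1
Op 6: fork(P1) -> P2. 6 ppages; refcounts: pp0:2 pp1:2 pp2:1 pp3:2 pp4:1 pp5:1
Op 7: write(P0, v2, 144). refcount(pp2)=1 -> write in place. 6 ppages; refcounts: pp0:2 pp1:2 pp2:1 pp3:2 pp4:1 pp5:1
P0: v1 -> pp5 = 198
P1: v1 -> pp1 = 47
P2: v1 -> pp1 = 47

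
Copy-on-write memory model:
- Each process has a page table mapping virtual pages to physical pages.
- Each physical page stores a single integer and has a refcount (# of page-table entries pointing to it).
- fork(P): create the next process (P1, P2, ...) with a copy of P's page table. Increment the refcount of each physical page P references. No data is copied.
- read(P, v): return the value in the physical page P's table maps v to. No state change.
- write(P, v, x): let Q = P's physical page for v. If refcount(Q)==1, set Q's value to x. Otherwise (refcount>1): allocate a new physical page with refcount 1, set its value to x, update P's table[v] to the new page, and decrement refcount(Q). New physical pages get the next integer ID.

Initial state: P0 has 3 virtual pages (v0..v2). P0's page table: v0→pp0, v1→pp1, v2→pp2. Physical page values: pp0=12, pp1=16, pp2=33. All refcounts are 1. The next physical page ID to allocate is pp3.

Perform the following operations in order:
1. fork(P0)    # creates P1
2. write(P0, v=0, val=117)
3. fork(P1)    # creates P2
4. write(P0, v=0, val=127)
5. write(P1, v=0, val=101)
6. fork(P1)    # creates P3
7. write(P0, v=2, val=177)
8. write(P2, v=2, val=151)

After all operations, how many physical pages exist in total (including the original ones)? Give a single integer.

Op 1: fork(P0) -> P1. 3 ppages; refcounts: pp0:2 pp1:2 pp2:2
Op 2: write(P0, v0, 117). refcount(pp0)=2>1 -> COPY to pp3. 4 ppages; refcounts: pp0:1 pp1:2 pp2:2 pp3:1
Op 3: fork(P1) -> P2. 4 ppages; refcounts: pp0:2 pp1:3 pp2:3 pp3:1
Op 4: write(P0, v0, 127). refcount(pp3)=1 -> write in place. 4 ppages; refcounts: pp0:2 pp1:3 pp2:3 pp3:1
Op 5: write(P1, v0, 101). refcount(pp0)=2>1 -> COPY to pp4. 5 ppages; refcounts: pp0:1 pp1:3 pp2:3 pp3:1 pp4:1
Op 6: fork(P1) -> P3. 5 ppages; refcounts: pp0:1 pp1:4 pp2:4 pp3:1 pp4:2
Op 7: write(P0, v2, 177). refcount(pp2)=4>1 -> COPY to pp5. 6 ppages; refcounts: pp0:1 pp1:4 pp2:3 pp3:1 pp4:2 pp5:1
Op 8: write(P2, v2, 151). refcount(pp2)=3>1 -> COPY to pp6. 7 ppages; refcounts: pp0:1 pp1:4 pp2:2 pp3:1 pp4:2 pp5:1 pp6:1

Answer: 7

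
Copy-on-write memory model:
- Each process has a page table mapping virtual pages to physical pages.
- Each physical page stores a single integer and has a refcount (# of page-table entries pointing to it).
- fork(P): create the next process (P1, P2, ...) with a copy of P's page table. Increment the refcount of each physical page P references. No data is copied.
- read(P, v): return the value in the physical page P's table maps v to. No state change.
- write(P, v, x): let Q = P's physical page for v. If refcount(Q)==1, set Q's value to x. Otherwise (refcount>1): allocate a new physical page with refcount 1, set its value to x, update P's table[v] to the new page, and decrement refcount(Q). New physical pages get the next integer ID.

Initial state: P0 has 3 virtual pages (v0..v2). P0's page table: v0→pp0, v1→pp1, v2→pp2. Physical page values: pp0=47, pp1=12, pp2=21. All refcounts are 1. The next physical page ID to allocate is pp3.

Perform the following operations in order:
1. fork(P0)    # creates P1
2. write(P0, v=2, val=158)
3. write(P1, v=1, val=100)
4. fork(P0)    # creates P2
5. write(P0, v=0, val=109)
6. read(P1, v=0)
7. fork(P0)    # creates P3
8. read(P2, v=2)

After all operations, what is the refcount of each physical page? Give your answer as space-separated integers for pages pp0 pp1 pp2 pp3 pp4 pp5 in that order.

Op 1: fork(P0) -> P1. 3 ppages; refcounts: pp0:2 pp1:2 pp2:2
Op 2: write(P0, v2, 158). refcount(pp2)=2>1 -> COPY to pp3. 4 ppages; refcounts: pp0:2 pp1:2 pp2:1 pp3:1
Op 3: write(P1, v1, 100). refcount(pp1)=2>1 -> COPY to pp4. 5 ppages; refcounts: pp0:2 pp1:1 pp2:1 pp3:1 pp4:1
Op 4: fork(P0) -> P2. 5 ppages; refcounts: pp0:3 pp1:2 pp2:1 pp3:2 pp4:1
Op 5: write(P0, v0, 109). refcount(pp0)=3>1 -> COPY to pp5. 6 ppages; refcounts: pp0:2 pp1:2 pp2:1 pp3:2 pp4:1 pp5:1
Op 6: read(P1, v0) -> 47. No state change.
Op 7: fork(P0) -> P3. 6 ppages; refcounts: pp0:2 pp1:3 pp2:1 pp3:3 pp4:1 pp5:2
Op 8: read(P2, v2) -> 158. No state change.

Answer: 2 3 1 3 1 2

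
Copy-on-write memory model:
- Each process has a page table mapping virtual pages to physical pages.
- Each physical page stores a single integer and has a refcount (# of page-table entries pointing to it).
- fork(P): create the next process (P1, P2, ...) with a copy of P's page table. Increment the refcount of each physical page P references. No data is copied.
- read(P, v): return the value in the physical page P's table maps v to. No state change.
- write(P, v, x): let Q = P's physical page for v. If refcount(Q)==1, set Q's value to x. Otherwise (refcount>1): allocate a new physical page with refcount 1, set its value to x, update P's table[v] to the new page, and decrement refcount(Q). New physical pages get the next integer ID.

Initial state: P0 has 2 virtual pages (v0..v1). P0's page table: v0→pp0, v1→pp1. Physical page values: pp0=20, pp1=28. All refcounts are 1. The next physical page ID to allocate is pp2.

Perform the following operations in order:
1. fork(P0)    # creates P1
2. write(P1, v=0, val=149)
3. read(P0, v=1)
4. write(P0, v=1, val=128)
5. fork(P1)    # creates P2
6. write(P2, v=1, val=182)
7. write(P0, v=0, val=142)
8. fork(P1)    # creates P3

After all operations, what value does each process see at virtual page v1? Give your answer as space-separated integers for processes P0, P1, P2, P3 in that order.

Answer: 128 28 182 28

Derivation:
Op 1: fork(P0) -> P1. 2 ppages; refcounts: pp0:2 pp1:2
Op 2: write(P1, v0, 149). refcount(pp0)=2>1 -> COPY to pp2. 3 ppages; refcounts: pp0:1 pp1:2 pp2:1
Op 3: read(P0, v1) -> 28. No state change.
Op 4: write(P0, v1, 128). refcount(pp1)=2>1 -> COPY to pp3. 4 ppages; refcounts: pp0:1 pp1:1 pp2:1 pp3:1
Op 5: fork(P1) -> P2. 4 ppages; refcounts: pp0:1 pp1:2 pp2:2 pp3:1
Op 6: write(P2, v1, 182). refcount(pp1)=2>1 -> COPY to pp4. 5 ppages; refcounts: pp0:1 pp1:1 pp2:2 pp3:1 pp4:1
Op 7: write(P0, v0, 142). refcount(pp0)=1 -> write in place. 5 ppages; refcounts: pp0:1 pp1:1 pp2:2 pp3:1 pp4:1
Op 8: fork(P1) -> P3. 5 ppages; refcounts: pp0:1 pp1:2 pp2:3 pp3:1 pp4:1
P0: v1 -> pp3 = 128
P1: v1 -> pp1 = 28
P2: v1 -> pp4 = 182
P3: v1 -> pp1 = 28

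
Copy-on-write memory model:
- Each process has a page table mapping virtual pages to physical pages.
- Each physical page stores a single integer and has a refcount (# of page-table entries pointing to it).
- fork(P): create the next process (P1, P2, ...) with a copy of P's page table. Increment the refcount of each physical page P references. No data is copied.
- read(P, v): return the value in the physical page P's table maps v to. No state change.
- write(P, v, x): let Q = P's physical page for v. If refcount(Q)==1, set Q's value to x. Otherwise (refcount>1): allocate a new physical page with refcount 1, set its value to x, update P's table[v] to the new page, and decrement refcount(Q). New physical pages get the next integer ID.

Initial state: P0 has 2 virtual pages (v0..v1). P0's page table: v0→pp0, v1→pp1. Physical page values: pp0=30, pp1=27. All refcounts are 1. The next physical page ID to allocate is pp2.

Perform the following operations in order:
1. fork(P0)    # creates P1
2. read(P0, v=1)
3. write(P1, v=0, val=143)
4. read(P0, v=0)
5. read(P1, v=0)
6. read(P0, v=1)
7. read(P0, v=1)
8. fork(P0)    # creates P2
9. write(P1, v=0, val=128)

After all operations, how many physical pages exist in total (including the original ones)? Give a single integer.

Answer: 3

Derivation:
Op 1: fork(P0) -> P1. 2 ppages; refcounts: pp0:2 pp1:2
Op 2: read(P0, v1) -> 27. No state change.
Op 3: write(P1, v0, 143). refcount(pp0)=2>1 -> COPY to pp2. 3 ppages; refcounts: pp0:1 pp1:2 pp2:1
Op 4: read(P0, v0) -> 30. No state change.
Op 5: read(P1, v0) -> 143. No state change.
Op 6: read(P0, v1) -> 27. No state change.
Op 7: read(P0, v1) -> 27. No state change.
Op 8: fork(P0) -> P2. 3 ppages; refcounts: pp0:2 pp1:3 pp2:1
Op 9: write(P1, v0, 128). refcount(pp2)=1 -> write in place. 3 ppages; refcounts: pp0:2 pp1:3 pp2:1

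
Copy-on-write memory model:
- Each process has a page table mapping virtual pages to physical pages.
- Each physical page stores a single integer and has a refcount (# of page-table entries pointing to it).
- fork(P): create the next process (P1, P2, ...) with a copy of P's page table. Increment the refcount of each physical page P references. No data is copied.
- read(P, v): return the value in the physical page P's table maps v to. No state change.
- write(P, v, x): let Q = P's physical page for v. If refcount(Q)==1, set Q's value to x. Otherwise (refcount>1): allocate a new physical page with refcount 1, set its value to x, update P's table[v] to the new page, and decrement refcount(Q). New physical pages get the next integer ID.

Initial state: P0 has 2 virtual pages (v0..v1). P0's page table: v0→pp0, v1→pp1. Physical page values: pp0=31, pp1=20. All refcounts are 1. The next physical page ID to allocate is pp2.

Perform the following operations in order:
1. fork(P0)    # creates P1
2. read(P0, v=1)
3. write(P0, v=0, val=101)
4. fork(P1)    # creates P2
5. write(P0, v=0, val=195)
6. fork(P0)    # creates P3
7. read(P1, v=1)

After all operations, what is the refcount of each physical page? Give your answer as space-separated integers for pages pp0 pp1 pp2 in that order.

Op 1: fork(P0) -> P1. 2 ppages; refcounts: pp0:2 pp1:2
Op 2: read(P0, v1) -> 20. No state change.
Op 3: write(P0, v0, 101). refcount(pp0)=2>1 -> COPY to pp2. 3 ppages; refcounts: pp0:1 pp1:2 pp2:1
Op 4: fork(P1) -> P2. 3 ppages; refcounts: pp0:2 pp1:3 pp2:1
Op 5: write(P0, v0, 195). refcount(pp2)=1 -> write in place. 3 ppages; refcounts: pp0:2 pp1:3 pp2:1
Op 6: fork(P0) -> P3. 3 ppages; refcounts: pp0:2 pp1:4 pp2:2
Op 7: read(P1, v1) -> 20. No state change.

Answer: 2 4 2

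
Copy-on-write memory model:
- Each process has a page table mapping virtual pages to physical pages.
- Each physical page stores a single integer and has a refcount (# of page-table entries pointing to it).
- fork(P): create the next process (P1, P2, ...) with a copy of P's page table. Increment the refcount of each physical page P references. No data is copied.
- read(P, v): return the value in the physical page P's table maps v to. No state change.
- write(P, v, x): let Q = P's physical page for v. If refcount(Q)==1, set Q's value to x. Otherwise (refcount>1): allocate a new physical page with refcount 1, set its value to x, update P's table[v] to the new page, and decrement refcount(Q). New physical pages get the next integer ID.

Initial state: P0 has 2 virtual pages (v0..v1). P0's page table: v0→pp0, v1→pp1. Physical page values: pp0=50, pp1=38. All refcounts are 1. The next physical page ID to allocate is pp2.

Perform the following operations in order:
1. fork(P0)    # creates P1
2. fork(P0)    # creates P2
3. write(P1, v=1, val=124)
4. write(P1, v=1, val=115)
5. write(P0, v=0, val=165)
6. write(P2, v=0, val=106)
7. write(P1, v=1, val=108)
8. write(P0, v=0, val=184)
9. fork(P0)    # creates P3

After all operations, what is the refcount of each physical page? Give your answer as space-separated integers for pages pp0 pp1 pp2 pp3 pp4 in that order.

Answer: 1 3 1 2 1

Derivation:
Op 1: fork(P0) -> P1. 2 ppages; refcounts: pp0:2 pp1:2
Op 2: fork(P0) -> P2. 2 ppages; refcounts: pp0:3 pp1:3
Op 3: write(P1, v1, 124). refcount(pp1)=3>1 -> COPY to pp2. 3 ppages; refcounts: pp0:3 pp1:2 pp2:1
Op 4: write(P1, v1, 115). refcount(pp2)=1 -> write in place. 3 ppages; refcounts: pp0:3 pp1:2 pp2:1
Op 5: write(P0, v0, 165). refcount(pp0)=3>1 -> COPY to pp3. 4 ppages; refcounts: pp0:2 pp1:2 pp2:1 pp3:1
Op 6: write(P2, v0, 106). refcount(pp0)=2>1 -> COPY to pp4. 5 ppages; refcounts: pp0:1 pp1:2 pp2:1 pp3:1 pp4:1
Op 7: write(P1, v1, 108). refcount(pp2)=1 -> write in place. 5 ppages; refcounts: pp0:1 pp1:2 pp2:1 pp3:1 pp4:1
Op 8: write(P0, v0, 184). refcount(pp3)=1 -> write in place. 5 ppages; refcounts: pp0:1 pp1:2 pp2:1 pp3:1 pp4:1
Op 9: fork(P0) -> P3. 5 ppages; refcounts: pp0:1 pp1:3 pp2:1 pp3:2 pp4:1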